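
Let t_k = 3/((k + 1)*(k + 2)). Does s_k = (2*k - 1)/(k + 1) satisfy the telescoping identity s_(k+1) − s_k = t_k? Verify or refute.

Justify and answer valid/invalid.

Valid — Δs_k = t_k.

s_(k+1) = (2*k + 1)/(k + 2)
s_(k+1) − s_k = 3/(k**2 + 3*k + 2)
(s_(k+1) − s_k) − t_k = 0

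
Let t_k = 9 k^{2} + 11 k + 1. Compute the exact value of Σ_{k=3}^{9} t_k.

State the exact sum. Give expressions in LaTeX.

Σ = 2989

The ratio is (9*k**2 + 29*k + 21)/(9*k**2 + 11*k + 1).
So A=1 and B=1, with C=k**2 + 11*k/9 + 1/9.
Solve (1)·f(k+1) − (1)·f(k) = k**2 + 11*k/9 + 1/9.
d = 3 from the (0,0,2) case.
Solve for f: f(k) = k*(3*k**2 + k - 3)/9 (degree 3 ≤ 3).
So s_k = (B(k−1)f/C)·t_k = (k*(3*k**2 + k - 3)/(9*k**2 + 11*k + 1))·t_k = k*(3*k**2 + k - 3).
Δs = 9*k**2 + 11*k + 1, as required.
Sum = s_(10) − s_(3); s_(10) = 3070, s_(3) = 81 ⇒ 2989.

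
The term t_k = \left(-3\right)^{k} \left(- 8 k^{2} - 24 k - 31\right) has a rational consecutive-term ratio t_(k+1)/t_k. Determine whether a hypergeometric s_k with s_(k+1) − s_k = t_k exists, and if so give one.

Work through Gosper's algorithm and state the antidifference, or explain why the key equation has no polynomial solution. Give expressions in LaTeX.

s_k = \left(-3\right)^{k} \left(2 k^{2} + 3 k + 4\right)

Step 1: r(k) = 3*(-8*k**2 - 40*k - 63)/(8*k**2 + 24*k + 31).
Gosper form: A/B · C(k+1)/C(k) with A=-3, B=1, C=k**2 + 3*k + 31/8.
Solve (-3)·f(k+1) − (1)·f(k) = k**2 + 3*k + 31/8.
From deg A=0, deg B=0, deg C=2: d=2.
Match coefficients ⇒ f(k) = -(2*k**2 + 3*k + 4)/8.
Certificate R = B(k−1)f/C = -(2*k**2 + 3*k + 4)/(8*k**2 + 24*k + 31) gives s_k = (-3)**k*(2*k**2 + 3*k + 4).
Δs = (-3)**k*(-8*k**2 - 24*k - 31), as required.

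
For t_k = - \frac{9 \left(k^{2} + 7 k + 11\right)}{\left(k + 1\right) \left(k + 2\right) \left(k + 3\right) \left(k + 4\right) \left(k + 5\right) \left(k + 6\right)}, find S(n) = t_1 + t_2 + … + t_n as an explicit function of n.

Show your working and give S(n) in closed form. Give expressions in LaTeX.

S(n) = \frac{n \left(- n^{2} - 12 n - 44\right)}{16 \left(n^{3} + 12 n^{2} + 44 n + 48\right)}

Step 1: r(k) = (k + 1)*(7*k + (k + 1)**2 + 18)/((k + 7)*(k**2 + 7*k + 11)).
Take A(k)=k + 1, B(k)=k + 7, C(k)=k**2 + 7*k + 11.
Key eq: (k + 1)·f(k+1) = (k + 6)·f(k) + (k**2 + 7*k + 11).
Bound: deg f ≤ 5.
Coefficient equations give f(k) = k*(k + 2)*(k + 4)*(k**2 + 9*k + 23)/45.
Get s_k = R·t_k = k*(-k**2 - 9*k - 23)/(5*(k**3 + 9*k**2 + 23*k + 15)) with R(k) = B(k−1)f(k)/C(k) = k*(k + 2)*(k + 4)*(k + 6)*(k**2 + 9*k + 23)/(45*(k**2 + 7*k + 11)).
Verify: 9*(-k**2 - 7*k - 11)/(k**6 + 21*k**5 + 175*k**4 + 735*k**3 + 1624*k**2 + 1764*k + 720) matches t_k.
s_(n+1) = (-n**3 - 12*n**2 - 44*n - 33)/(5*(n**3 + 12*n**2 + 44*n + 48)) and s_(1) = -11/80, so S(n) = n*(-n**2 - 12*n - 44)/(16*(n**3 + 12*n**2 + 44*n + 48)).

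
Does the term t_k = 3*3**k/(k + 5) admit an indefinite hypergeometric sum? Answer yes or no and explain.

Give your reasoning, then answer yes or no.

r(k) = 3*(k + 5)/(k + 6) after simplifying.
Normal form (A,B,C) = (3*k + 15, k + 6, 1).
f must satisfy (3*k + 15)·f(k+1) − (k + 5)·f(k) = 1.
d = -1 from the (1,1,0) case.
Bound -1 < 0, so the key equation has no polynomial solution.

No. Not Gosper-summable.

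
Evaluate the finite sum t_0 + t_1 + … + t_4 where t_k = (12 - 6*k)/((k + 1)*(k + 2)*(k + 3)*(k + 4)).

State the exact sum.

t_(k+1)/t_k = (k - 1)*(k + 1)/((k - 2)*(k + 5)).
A = k + 1, B = k + 5, C = k - 2.
Need (k + 1)·f(k+1) − (k + 4)·f(k) = k - 2.
d = 3 from the (1,1,1) case.
Solving with deg f ≤ 3: f(k) = -k*(k**2 + 6*k + 17)/12.
Certificate R = B(k−1)f/C = -k*(k + 4)*(k**2 + 6*k + 17)/(12*(k - 2)) gives s_k = k*(k**2 + 6*k + 17)/(2*(k + 1)*(k + 2)*(k + 3)).
Δs = 6*(2 - k)/(k**4 + 10*k**3 + 35*k**2 + 50*k + 24), as required.
Telescoping: Σ = s_(5) − s_(0) = 15/28 − (0) = 15/28.

Σ = 15/28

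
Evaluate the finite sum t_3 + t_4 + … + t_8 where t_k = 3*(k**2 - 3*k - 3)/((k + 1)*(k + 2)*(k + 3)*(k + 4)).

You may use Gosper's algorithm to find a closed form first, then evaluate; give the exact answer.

Σ = 17/660

Compute t_(k+1)/t_k: get (k**3 - 6*k - 5)/(k**3 + 2*k**2 - 18*k - 15).
Factor: A=k + 1; B=k + 5; C=k**2 - 3*k - 3.
Set up (k + 1)·f(k+1) − (k + 4)·f(k) − (k**2 - 3*k - 3) = 0.
Bound: deg f ≤ 3.
Solve for f: f(k) = -k*(k**2 + 15*k + 11)/9 (degree 3 ≤ 3).
Certificate R = B(k−1)f/C = -k*(k + 4)*(k**2 + 15*k + 11)/(9*(k**2 - 3*k - 3)) gives s_k = k*(-k**2 - 15*k - 11)/(3*(k + 1)*(k + 2)*(k + 3)).
Δs = 3*(k**2 - 3*k - 3)/(k**4 + 10*k**3 + 35*k**2 + 50*k + 24), as required.
Telescoping: Σ = s_(9) − s_(3) = -227/440 − (-13/24) = 17/660.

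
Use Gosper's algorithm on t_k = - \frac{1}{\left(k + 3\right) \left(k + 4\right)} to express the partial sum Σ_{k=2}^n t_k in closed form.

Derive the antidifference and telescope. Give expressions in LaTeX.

Step 1: r(k) = (k + 3)/(k + 5).
Gosper form: A/B · C(k+1)/C(k) with A=k + 3, B=k + 5, C=1.
f must satisfy (k + 3)·f(k+1) − (k + 4)·f(k) = 1.
Degrees (1,1,0) ⇒ d ≤ 1.
Coefficient equations give f(k) = k/3.
R(k) = B(k−1)·f(k)/C(k) = k*(k + 4)/3; s_k = R·t_k = -k/(3*k + 9).
Δs = -1/(k**2 + 7*k + 12), as required.
Telescope: S(n) = s_(n+1) − s_(2) = (-n - 1)/(3*(n + 4)) − (-2/15) = (1 - n)/(5*(n + 4)).

S(n) = \frac{1 - n}{5 \left(n + 4\right)}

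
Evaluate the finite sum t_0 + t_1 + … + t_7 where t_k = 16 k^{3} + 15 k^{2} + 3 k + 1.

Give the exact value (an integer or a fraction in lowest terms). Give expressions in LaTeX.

Ratio r(k) = (16*k**3 + 63*k**2 + 81*k + 35)/(16*k**3 + 15*k**2 + 3*k + 1).
Take A(k)=1, B(k)=1, C(k)=k**3 + 15*k**2/16 + 3*k/16 + 1/16.
f must satisfy (1)·f(k+1) − (1)·f(k) = k**3 + 15*k**2/16 + 3*k/16 + 1/16.
Bound: deg f ≤ 4.
A polynomial solution: f(k) = k*(4*k**3 - 3*k**2 - 2*k + 2)/16.
R(k) = B(k−1)·f(k)/C(k) = k*(4*k**3 - 3*k**2 - 2*k + 2)/(16*k**3 + 15*k**2 + 3*k + 1); s_k = R·t_k = k*(4*k**3 - 3*k**2 - 2*k + 2).
s_(k+1) − s_k = 16*k**3 + 15*k**2 + 3*k + 1 = t_k.
Σ_(k=0)^(7) t_k = s_(8) − s_(0) = 14736 − (0) = 14736.

Σ = 14736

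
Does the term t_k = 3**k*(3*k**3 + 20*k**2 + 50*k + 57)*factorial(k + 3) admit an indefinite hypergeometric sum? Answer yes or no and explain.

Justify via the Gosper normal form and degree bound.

Yes. s_k = 3**k*(k**2 + k + 3)*factorial(k + 3).

The ratio is 3*(3*k**4 + 41*k**3 + 215*k**2 + 526*k + 520)/(3*k**3 + 20*k**2 + 50*k + 57).
A = 3*k + 12, B = 1, C = k**3 + 20*k**2/3 + 50*k/3 + 19.
Set up (3*k + 12)·f(k+1) − (1)·f(k) − (k**3 + 20*k**2/3 + 50*k/3 + 19) = 0.
Bound: deg f ≤ 2.
A polynomial solution: f(k) = (k**2 + k + 3)/3.
R(k) = B(k−1)·f(k)/C(k) = (k**2 + k + 3)/(3*k**3 + 20*k**2 + 50*k + 57); s_k = R·t_k = 3**k*(k**2 + k + 3)*factorial(k + 3).
Δs = 3**k*(3*k**3 + 20*k**2 + 50*k + 57)*factorial(k + 3), as required.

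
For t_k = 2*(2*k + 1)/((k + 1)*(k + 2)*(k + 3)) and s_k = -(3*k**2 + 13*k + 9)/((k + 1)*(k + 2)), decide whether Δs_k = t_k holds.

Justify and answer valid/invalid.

valid; difference matches t_k

s_(k+1) = (-13*k - 3*(k + 1)**2 - 22)/((k + 2)*(k + 3))
s_(k+1) − s_k = 2*(2*k + 1)/(k**3 + 6*k**2 + 11*k + 6)
(s_(k+1) − s_k) − t_k = 0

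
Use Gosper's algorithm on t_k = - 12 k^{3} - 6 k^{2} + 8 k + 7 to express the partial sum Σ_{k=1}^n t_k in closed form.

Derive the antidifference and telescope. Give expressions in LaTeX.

S(n) = n \left(- 3 n^{3} - 8 n^{2} - 2 n + 10\right)

r(k) = (12*k**3 + 42*k**2 + 40*k + 3)/(12*k**3 + 6*k**2 - 8*k - 7) after simplifying.
A = 1, B = 1, C = k**3 + k**2/2 - 2*k/3 - 7/12.
Key eq: (1)·f(k+1) = (1)·f(k) + (k**3 + k**2/2 - 2*k/3 - 7/12).
Degrees (0,0,3) ⇒ d ≤ 4.
Solving with deg f ≤ 4: f(k) = k*(3*k**3 - 4*k**2 - 4*k - 2)/12.
Certificate R = B(k−1)f/C = k*(3*k**3 - 4*k**2 - 4*k - 2)/(12*k**3 + 6*k**2 - 8*k - 7) gives s_k = k*(-3*k**3 + 4*k**2 + 4*k + 2).
s_(k+1) − s_k = -12*k**3 - 6*k**2 + 8*k + 7 = t_k.
Σ_(k=1)^n t_k = s_(n+1) − s_(1) = (-3*n**4 - 8*n**3 - 2*n**2 + 10*n + 7) − (7), i.e. n*(-3*n**3 - 8*n**2 - 2*n + 10).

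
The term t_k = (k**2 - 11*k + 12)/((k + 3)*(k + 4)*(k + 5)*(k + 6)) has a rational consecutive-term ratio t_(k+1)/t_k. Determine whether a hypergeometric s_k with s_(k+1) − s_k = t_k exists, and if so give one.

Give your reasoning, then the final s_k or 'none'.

Compute t_(k+1)/t_k: get (k + 3)*(-11*k + (k + 1)**2 + 1)/((k + 7)*(k**2 - 11*k + 12)).
Normal form (A,B,C) = (k + 3, k + 7, k**2 - 11*k + 12).
Set up (k + 3)·f(k+1) − (k + 6)·f(k) − (k**2 - 11*k + 12) = 0.
d = 3 from the (1,1,2) case.
Solve for f: f(k) = k*(k**2 - 8*k + 87)/20 (degree 3 ≤ 3).
Certificate R = B(k−1)f/C = k*(k + 6)*(k**2 - 8*k + 87)/(20*(k**2 - 11*k + 12)) gives s_k = k*(k**2 - 8*k + 87)/(20*(k + 3)*(k + 4)*(k + 5)).
Δs = (k**2 - 11*k + 12)/(k**4 + 18*k**3 + 119*k**2 + 342*k + 360), as required.

s_k = k*(k**2 - 8*k + 87)/(20*(k + 3)*(k + 4)*(k + 5))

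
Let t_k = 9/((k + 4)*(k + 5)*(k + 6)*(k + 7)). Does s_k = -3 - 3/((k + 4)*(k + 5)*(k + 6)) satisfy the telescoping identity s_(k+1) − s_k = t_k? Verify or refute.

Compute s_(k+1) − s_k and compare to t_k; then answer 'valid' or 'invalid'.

Valid — Δs_k = t_k.

s_(k+1) = -3 - 3/((k + 5)*(k + 6)*(k + 7))
s_(k+1) − s_k = 9/((k + 4)*(k + 5)*(k + 6)*(k + 7))
(s_(k+1) − s_k) − t_k = 0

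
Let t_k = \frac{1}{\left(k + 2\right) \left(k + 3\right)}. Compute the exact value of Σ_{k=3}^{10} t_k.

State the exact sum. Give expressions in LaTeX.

Σ = 8/65

The ratio is (k + 2)/(k + 4).
Gosper form: A/B · C(k+1)/C(k) with A=k + 2, B=k + 4, C=1.
Need (k + 2)·f(k+1) − (k + 3)·f(k) = 1.
Bound: deg f ≤ 1.
Coefficient equations give f(k) = k/2.
So s_k = (B(k−1)f/C)·t_k = (k*(k + 3)/2)·t_k = k/(2*(k + 2)).
s_(k+1) − s_k = 1/(k**2 + 5*k + 6) = t_k.
Sum = s_(11) − s_(3); s_(11) = 11/26, s_(3) = 3/10 ⇒ 8/65.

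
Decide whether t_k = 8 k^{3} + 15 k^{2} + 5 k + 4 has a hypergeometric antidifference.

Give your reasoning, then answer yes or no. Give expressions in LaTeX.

Yes. s_k = k \left(2 k^{3} + k^{2} - 3 k + 4\right).

Compute t_(k+1)/t_k: get (8*k**3 + 39*k**2 + 59*k + 32)/(8*k**3 + 15*k**2 + 5*k + 4).
Gosper form: A/B · C(k+1)/C(k) with A=1, B=1, C=k**3 + 15*k**2/8 + 5*k/8 + 1/2.
Set up (1)·f(k+1) − (1)·f(k) − (k**3 + 15*k**2/8 + 5*k/8 + 1/2) = 0.
Degrees (0,0,3) ⇒ d ≤ 4.
Match coefficients ⇒ f(k) = k*(2*k**3 + k**2 - 3*k + 4)/8.
So s_k = (B(k−1)f/C)·t_k = (k*(2*k**3 + k**2 - 3*k + 4)/(8*k**3 + 15*k**2 + 5*k + 4))·t_k = k*(2*k**3 + k**2 - 3*k + 4).
Verify: 8*k**3 + 15*k**2 + 5*k + 4 matches t_k.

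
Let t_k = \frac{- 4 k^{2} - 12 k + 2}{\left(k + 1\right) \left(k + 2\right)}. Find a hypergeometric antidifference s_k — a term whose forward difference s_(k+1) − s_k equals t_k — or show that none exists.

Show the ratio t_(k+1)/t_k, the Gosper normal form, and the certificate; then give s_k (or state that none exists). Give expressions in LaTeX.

s_k = \frac{2 k \left(3 - 2 k\right)}{k + 1}

Step 1: r(k) = (k + 1)*(6*k + 2*(k + 1)**2 + 5)/((k + 3)*(2*k**2 + 6*k - 1)).
Gosper form: A/B · C(k+1)/C(k) with A=k + 1, B=k + 3, C=k**2 + 3*k - 1/2.
Solve (k + 1)·f(k+1) − (k + 2)·f(k) = k**2 + 3*k - 1/2.
Degrees (1,1,2) ⇒ d ≤ 2.
Solve for f: f(k) = k*(2*k - 3)/2 (degree 2 ≤ 2).
Get s_k = R·t_k = 2*k*(3 - 2*k)/(k + 1) with R(k) = B(k−1)f(k)/C(k) = k*(k + 2)*(2*k - 3)/(2*k**2 + 6*k - 1).
s_(k+1) − s_k = 2*(-2*k**2 - 6*k + 1)/(k**2 + 3*k + 2) = t_k.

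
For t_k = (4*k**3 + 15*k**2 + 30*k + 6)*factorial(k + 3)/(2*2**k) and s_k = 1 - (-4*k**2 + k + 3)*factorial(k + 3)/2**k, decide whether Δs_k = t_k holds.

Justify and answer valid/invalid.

valid (s_(k+1) − s_k reduces to t_k)

s_(k+1) = -2**(-k - 1)*(k - 4*(k + 1)**2 + 4)*factorial(k + 4) + 1
s_(k+1) − s_k = (4*k**3 + 15*k**2 + 30*k + 6)*factorial(k + 3)/(2*2**k)
(s_(k+1) − s_k) − t_k = 0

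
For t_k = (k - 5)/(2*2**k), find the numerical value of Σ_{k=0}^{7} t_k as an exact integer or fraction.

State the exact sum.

Step 1: r(k) = (k - 4)/(2*(k - 5)).
Factor: A=1/2; B=1; C=k - 5.
Solve (1/2)·f(k+1) − (1)·f(k) = k - 5.
From deg A=0, deg B=0, deg C=1: d=1.
Coefficient equations give f(k) = -2*(k - 4).
So s_k = (B(k−1)f/C)·t_k = (-2*(k - 4)/(k - 5))·t_k = (4 - k)/2**k.
Check: Δs_k = (k - 5)/(2*2**k). ✓
Telescoping: Σ = s_(8) − s_(0) = -1/64 − (4) = -257/64.

Σ = -257/64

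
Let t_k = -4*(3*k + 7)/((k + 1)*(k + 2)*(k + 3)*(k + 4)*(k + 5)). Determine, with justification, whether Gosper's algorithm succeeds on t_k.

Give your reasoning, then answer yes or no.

Yes. s_k = k*(-k**2 - 8*k - 19)/(3*(k**3 + 8*k**2 + 19*k + 12)).

r(k) = (k + 1)*(3*k + 10)/((k + 6)*(3*k + 7)) after simplifying.
Normal form (A,B,C) = (k + 1, k + 6, k + 7/3).
f must satisfy (k + 1)·f(k+1) − (k + 5)·f(k) = k + 7/3.
From deg A=1, deg B=1, deg C=1: d=4.
Solving with deg f ≤ 4: f(k) = k*(k + 2)*(k**2 + 8*k + 19)/36.
So s_k = (B(k−1)f/C)·t_k = (k*(k + 2)*(k + 5)*(k**2 + 8*k + 19)/(12*(3*k + 7)))·t_k = k*(-k**2 - 8*k - 19)/(3*(k**3 + 8*k**2 + 19*k + 12)).
Δs = 4*(-3*k - 7)/(k**5 + 15*k**4 + 85*k**3 + 225*k**2 + 274*k + 120), as required.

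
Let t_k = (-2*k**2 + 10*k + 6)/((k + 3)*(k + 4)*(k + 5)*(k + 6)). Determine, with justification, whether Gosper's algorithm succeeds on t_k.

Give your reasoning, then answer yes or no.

The ratio is (k**3 - 16*k - 21)/(k**3 + 2*k**2 - 38*k - 21).
Factor: A=k + 3; B=k + 7; C=k**2 - 5*k - 3.
Solve (k + 3)·f(k+1) − (k + 6)·f(k) = k**2 - 5*k - 3.
d = 3 from the (1,1,2) case.
Solve for f: f(k) = k*(k**2 - 48*k - 13)/60 (degree 3 ≤ 3).
Get s_k = R·t_k = k*(-k**2 + 48*k + 13)/(30*(k + 3)*(k + 4)*(k + 5)) with R(k) = B(k−1)f(k)/C(k) = k*(k + 6)*(k**2 - 48*k - 13)/(60*(k**2 - 5*k - 3)).
Check: Δs_k = 2*(-k**2 + 5*k + 3)/(k**4 + 18*k**3 + 119*k**2 + 342*k + 360). ✓

Yes. s_k = k*(-k**2 + 48*k + 13)/(30*(k + 3)*(k + 4)*(k + 5)).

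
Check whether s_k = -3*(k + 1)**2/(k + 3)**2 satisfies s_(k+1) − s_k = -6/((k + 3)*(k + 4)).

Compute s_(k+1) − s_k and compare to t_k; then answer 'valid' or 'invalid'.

s_(k+1) = -3*(k + 2)**2/(k + 4)**2
s_(k+1) − s_k = 12*(-k**2 - 5*k - 5)/(k**4 + 14*k**3 + 73*k**2 + 168*k + 144)
(s_(k+1) − s_k) − t_k = 6*(-k**2 - 3*k + 2)/(k**4 + 14*k**3 + 73*k**2 + 168*k + 144)

Invalid: residual 6*(-k**2 - 3*k + 2)/(k**4 + 14*k**3 + 73*k**2 + 168*k + 144) ≠ 0.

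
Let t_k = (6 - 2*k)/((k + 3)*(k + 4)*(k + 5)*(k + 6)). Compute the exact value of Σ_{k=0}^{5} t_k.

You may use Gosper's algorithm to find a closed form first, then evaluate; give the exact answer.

Σ = 43/1980

Compute t_(k+1)/t_k: get (k - 2)*(k + 3)/((k - 3)*(k + 7)).
Factor: A=k + 3; B=k + 7; C=k - 3.
Set up (k + 3)·f(k+1) − (k + 6)·f(k) − (k - 3) = 0.
Bound: deg f ≤ 3.
A polynomial solution: f(k) = -k*(k**2 + 12*k + 107)/120.
So s_k = (B(k−1)f/C)·t_k = (-k*(k + 6)*(k**2 + 12*k + 107)/(120*(k - 3)))·t_k = k*(k**2 + 12*k + 107)/(60*(k + 3)*(k + 4)*(k + 5)).
Check: Δs_k = 2*(3 - k)/(k**4 + 18*k**3 + 119*k**2 + 342*k + 360). ✓
Σ_(k=0)^(5) t_k = s_(6) − s_(0) = 43/1980 − (0) = 43/1980.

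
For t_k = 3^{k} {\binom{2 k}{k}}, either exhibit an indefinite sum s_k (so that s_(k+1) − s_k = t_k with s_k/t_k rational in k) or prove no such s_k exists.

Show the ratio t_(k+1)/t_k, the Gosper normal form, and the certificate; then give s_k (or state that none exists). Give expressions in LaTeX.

Ratio r(k) = 6*(2*k + 1)/(k + 1).
Take A(k)=12*k + 6, B(k)=k + 1, C(k)=1.
Need (12*k + 6)·f(k+1) − (k)·f(k) = 1.
From deg A=1, deg B=1, deg C=0: d=-1.
deg f ≤ -1 is impossible — no certificate.

none (Gosper's algorithm certifies no s_k)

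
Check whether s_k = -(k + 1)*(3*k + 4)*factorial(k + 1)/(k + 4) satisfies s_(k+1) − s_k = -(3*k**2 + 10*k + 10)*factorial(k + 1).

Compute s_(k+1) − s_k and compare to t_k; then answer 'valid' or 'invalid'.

Invalid: residual 3*(3*k**3 + 22*k**2 + 47*k + 36)*factorial(k + 1)/((k + 4)*(k + 5)) ≠ 0.

s_(k+1) = -(k + 2)*(3*k + 7)*factorial(k + 2)/(k + 5)
s_(k+1) − s_k = -(3*k**4 + 28*k**3 + 94*k**2 + 149*k + 92)*factorial(k + 1)/((k + 4)*(k + 5))
(s_(k+1) − s_k) − t_k = 3*(3*k**3 + 22*k**2 + 47*k + 36)*factorial(k + 1)/((k + 4)*(k + 5))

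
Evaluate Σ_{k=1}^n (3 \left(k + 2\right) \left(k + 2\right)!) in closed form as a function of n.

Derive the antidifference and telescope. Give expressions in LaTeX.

S(n) = 3 \left(n + 3\right)! - 18

Ratio r(k) = (k + 3)**2/(k + 2).
Factor: A=k + 3; B=1; C=k + 2.
f must satisfy (k + 3)·f(k+1) − (1)·f(k) = k + 2.
d = 0 from the (1,0,1) case.
Match coefficients ⇒ f(k) = 1.
Certificate R = B(k−1)f/C = 1/(k + 2) gives s_k = 3*factorial(k + 2).
Verify: 3*(k + 2)*factorial(k + 2) matches t_k.
Telescope: S(n) = s_(n+1) − s_(1) = 3*factorial(n + 3) − (18) = 3*factorial(n + 3) - 18.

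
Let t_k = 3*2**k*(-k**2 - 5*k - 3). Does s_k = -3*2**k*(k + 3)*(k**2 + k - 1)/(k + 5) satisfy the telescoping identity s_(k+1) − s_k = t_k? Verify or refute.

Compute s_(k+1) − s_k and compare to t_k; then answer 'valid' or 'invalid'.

Invalid: residual 6*2**k*(k**3 + 9*k**2 + 27*k + 16)/(k**2 + 11*k + 30) ≠ 0.

s_(k+1) = -6*2**k*(k + 4)*(k + (k + 1)**2)/(k + 6)
s_(k+1) − s_k = 3*2**k*(-k**4 - 14*k**3 - 70*k**2 - 129*k - 58)/(k**2 + 11*k + 30)
(s_(k+1) − s_k) − t_k = 6*2**k*(k**3 + 9*k**2 + 27*k + 16)/(k**2 + 11*k + 30)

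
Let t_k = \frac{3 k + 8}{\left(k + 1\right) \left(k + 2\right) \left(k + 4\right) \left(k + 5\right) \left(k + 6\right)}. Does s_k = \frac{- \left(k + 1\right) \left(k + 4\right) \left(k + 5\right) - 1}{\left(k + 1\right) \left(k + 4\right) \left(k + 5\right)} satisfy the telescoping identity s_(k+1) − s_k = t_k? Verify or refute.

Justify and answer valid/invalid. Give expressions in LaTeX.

valid (s_(k+1) − s_k reduces to t_k)

s_(k+1) = (-(k + 2)*(k + 5)*(k + 6) - 1)/((k + 2)*(k + 5)*(k + 6))
s_(k+1) − s_k = (3*k + 8)/(k**5 + 18*k**4 + 121*k**3 + 372*k**2 + 508*k + 240)
(s_(k+1) − s_k) − t_k = 0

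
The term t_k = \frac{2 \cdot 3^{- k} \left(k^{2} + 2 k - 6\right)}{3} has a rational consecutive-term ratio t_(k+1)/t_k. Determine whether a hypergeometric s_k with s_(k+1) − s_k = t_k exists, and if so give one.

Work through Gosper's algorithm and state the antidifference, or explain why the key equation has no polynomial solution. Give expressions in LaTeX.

Ratio r(k) = (k**2 + 4*k - 3)/(3*(k**2 + 2*k - 6)).
Gosper form: A/B · C(k+1)/C(k) with A=1/3, B=1, C=k**2 + 2*k - 6.
Solve (1/3)·f(k+1) − (1)·f(k) = k**2 + 2*k - 6.
Degrees (0,0,2) ⇒ d ≤ 2.
Coefficient equations give f(k) = -3*(k - 1)*(k + 4)/2.
Get s_k = R·t_k = (-k**2 - 3*k + 4)/3**k with R(k) = B(k−1)f(k)/C(k) = -3*(k - 1)*(k + 4)/(2*(k**2 + 2*k - 6)).
s_(k+1) − s_k = 2*(k**2 + 2*k - 6)/(3*3**k) = t_k.

s_k = 3^{- k} \left(- k^{2} - 3 k + 4\right)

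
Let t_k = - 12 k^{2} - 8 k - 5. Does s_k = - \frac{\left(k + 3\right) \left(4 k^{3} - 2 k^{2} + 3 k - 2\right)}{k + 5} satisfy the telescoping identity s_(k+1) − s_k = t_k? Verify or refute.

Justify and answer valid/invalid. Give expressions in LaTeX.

Invalid: residual \frac{2 \left(8 k^{3} + 70 k^{2} + 42 k + 27\right)}{k^{2} + 11 k + 30} ≠ 0.

s_(k+1) = (-4*k**4 - 26*k**3 - 51*k**2 - 47*k - 12)/(k + 6)
s_(k+1) − s_k = (-12*k**4 - 124*k**3 - 313*k**2 - 211*k - 96)/(k**2 + 11*k + 30)
(s_(k+1) − s_k) − t_k = 2*(8*k**3 + 70*k**2 + 42*k + 27)/(k**2 + 11*k + 30)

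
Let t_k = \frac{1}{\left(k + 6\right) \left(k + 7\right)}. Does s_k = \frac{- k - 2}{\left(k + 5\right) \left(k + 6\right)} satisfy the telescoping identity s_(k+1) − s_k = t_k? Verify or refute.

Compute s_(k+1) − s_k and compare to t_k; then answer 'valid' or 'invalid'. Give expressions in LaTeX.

Invalid: residual - \frac{6}{k^{3} + 18 k^{2} + 107 k + 210} ≠ 0.

s_(k+1) = (-k - 3)/((k + 6)*(k + 7))
s_(k+1) − s_k = (k - 1)/(k**3 + 18*k**2 + 107*k + 210)
(s_(k+1) − s_k) − t_k = -6/(k**3 + 18*k**2 + 107*k + 210)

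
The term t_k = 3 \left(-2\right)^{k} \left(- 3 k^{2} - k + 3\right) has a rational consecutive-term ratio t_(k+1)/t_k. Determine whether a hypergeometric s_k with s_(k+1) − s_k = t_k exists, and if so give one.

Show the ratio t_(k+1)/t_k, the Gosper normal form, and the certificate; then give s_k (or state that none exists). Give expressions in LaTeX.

s_k = 3 \left(-2\right)^{k} \left(k^{2} - k - 1\right)

Step 1: r(k) = 2*(-k - 3*(k + 1)**2 + 2)/(3*k**2 + k - 3).
A = -2, B = 1, C = k**2 + k/3 - 1.
f must satisfy (-2)·f(k+1) − (1)·f(k) = k**2 + k/3 - 1.
Bound: deg f ≤ 2.
Solving with deg f ≤ 2: f(k) = -(k**2 - k - 1)/3.
Then R = B(k−1)f/C = -(k**2 - k - 1)/(3*k**2 + k - 3), so s_k = R(k)·t_k = 3*(-2)**k*(k**2 - k - 1).
s_(k+1) − s_k = 3*(-2)**k*(-3*k**2 - k + 3) = t_k.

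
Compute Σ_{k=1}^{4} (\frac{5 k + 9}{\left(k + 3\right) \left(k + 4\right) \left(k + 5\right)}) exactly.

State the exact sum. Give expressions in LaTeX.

Σ = 121/360

t_(k+1)/t_k = (k + 3)*(5*k + 14)/((k + 6)*(5*k + 9)).
So A=k + 3 and B=k + 6, with C=k + 9/5.
Key eq: (k + 3)·f(k+1) = (k + 5)·f(k) + (k + 9/5).
Degrees (1,1,1) ⇒ d ≤ 2.
A polynomial solution: f(k) = k*(k + 2)/5.
So s_k = (B(k−1)f/C)·t_k = (k*(k + 2)*(k + 5)/(5*k + 9))·t_k = k*(k + 2)/((k + 3)*(k + 4)).
s_(k+1) − s_k = (5*k + 9)/(k**3 + 12*k**2 + 47*k + 60) = t_k.
Sum = s_(5) − s_(1); s_(5) = 35/72, s_(1) = 3/20 ⇒ 121/360.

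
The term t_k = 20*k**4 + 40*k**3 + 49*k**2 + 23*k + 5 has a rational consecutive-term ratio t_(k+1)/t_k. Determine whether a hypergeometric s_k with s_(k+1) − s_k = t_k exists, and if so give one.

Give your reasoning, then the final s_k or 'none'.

s_k = k*(4*k**4 + 3*k**2 - 3*k + 1)

Ratio r(k) = (20*k**4 + 120*k**3 + 289*k**2 + 321*k + 137)/(20*k**4 + 40*k**3 + 49*k**2 + 23*k + 5).
Factor: A=1; B=1; C=k**4 + 2*k**3 + 49*k**2/20 + 23*k/20 + 1/4.
Key eq: (1)·f(k+1) = (1)·f(k) + (k**4 + 2*k**3 + 49*k**2/20 + 23*k/20 + 1/4).
deg f ≤ 5 (via 0,0,4).
Coefficient equations give f(k) = k*(4*k**4 + 3*k**2 - 3*k + 1)/20.
R(k) = B(k−1)·f(k)/C(k) = k*(4*k**4 + 3*k**2 - 3*k + 1)/(20*k**4 + 40*k**3 + 49*k**2 + 23*k + 5); s_k = R·t_k = k*(4*k**4 + 3*k**2 - 3*k + 1).
Δs = 20*k**4 + 40*k**3 + 49*k**2 + 23*k + 5, as required.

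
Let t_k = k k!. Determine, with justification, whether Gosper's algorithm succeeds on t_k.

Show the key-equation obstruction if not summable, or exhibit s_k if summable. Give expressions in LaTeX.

Ratio r(k) = (k + 1)**2/k.
A = k + 1, B = 1, C = k.
Key eq: (k + 1)·f(k+1) = (1)·f(k) + (k).
From deg A=1, deg B=0, deg C=1: d=0.
Coefficient equations give f(k) = 1.
Then R = B(k−1)f/C = 1/k, so s_k = R(k)·t_k = factorial(k).
Verify: k*factorial(k) matches t_k.

Yes. s_k = k!.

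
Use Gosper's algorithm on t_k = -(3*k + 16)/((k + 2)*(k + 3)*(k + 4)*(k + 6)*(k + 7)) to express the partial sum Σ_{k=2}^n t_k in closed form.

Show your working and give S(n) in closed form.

Step 1: r(k) = (k + 2)*(k + 6)*(3*k + 19)/((k + 5)*(k + 8)*(3*k + 16)).
Take A(k)=k + 2, B(k)=k + 8, C(k)=k**2 + 31*k/3 + 80/3.
Key eq: (k + 2)·f(k+1) = (k + 7)·f(k) + (k**2 + 31*k/3 + 80/3).
d = 5 from the (1,1,2) case.
Solving with deg f ≤ 5: f(k) = k*(k + 4)*(k + 5)*(k**2 + 11*k + 36)/108.
Then R = B(k−1)f/C = k*(k + 4)*(k + 7)*(k**2 + 11*k + 36)/(36*(3*k + 16)), so s_k = R(k)·t_k = k*(-k**2 - 11*k - 36)/(36*(k**3 + 11*k**2 + 36*k + 36)).
s_(k+1) − s_k = (-3*k - 16)/(k**5 + 22*k**4 + 185*k**3 + 740*k**2 + 1404*k + 1008) = t_k.
s_(n+1) = (-n**3 - 14*n**2 - 61*n - 48)/(36*(n**3 + 14*n**2 + 61*n + 84)) and s_(2) = -31/1440, so S(n) = (-n**3 - 14*n**2 - 61*n + 76)/(160*(n**3 + 14*n**2 + 61*n + 84)).

S(n) = (-n**3 - 14*n**2 - 61*n + 76)/(160*(n**3 + 14*n**2 + 61*n + 84))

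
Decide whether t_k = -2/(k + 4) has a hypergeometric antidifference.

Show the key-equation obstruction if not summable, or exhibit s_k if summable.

No — key equation has no polynomial f.

Step 1: r(k) = (k + 4)/(k + 5).
So A=k + 4 and B=k + 5, with C=1.
Solve (k + 4)·f(k+1) − (k + 4)·f(k) = 1.
deg f ≤ 0 (via 1,1,0).
Generic f = c0 gives residual -1; -1 = 0 cannot hold, so t_k is not Gosper-summable.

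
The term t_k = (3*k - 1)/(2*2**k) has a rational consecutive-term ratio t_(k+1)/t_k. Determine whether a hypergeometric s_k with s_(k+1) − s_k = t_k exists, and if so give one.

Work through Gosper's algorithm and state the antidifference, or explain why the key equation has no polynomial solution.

r(k) = (3*k + 2)/(2*(3*k - 1)) after simplifying.
So A=1/2 and B=1, with C=k - 1/3.
f must satisfy (1/2)·f(k+1) − (1)·f(k) = k - 1/3.
Degrees (0,0,1) ⇒ d ≤ 1.
Match coefficients ⇒ f(k) = -2*(3*k + 2)/3.
Then R = B(k−1)f/C = -2*(3*k + 2)/(3*k - 1), so s_k = R(k)·t_k = (-3*k - 2)/2**k.
Δs = (3*k - 1)/(2*2**k), as required.

s_k = (-3*k - 2)/2**k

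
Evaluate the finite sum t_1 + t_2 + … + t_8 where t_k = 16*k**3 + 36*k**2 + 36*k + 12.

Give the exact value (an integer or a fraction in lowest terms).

r(k) = (4*k**3 + 21*k**2 + 39*k + 25)/(4*k**3 + 9*k**2 + 9*k + 3) after simplifying.
So A=1 and B=1, with C=k**3 + 9*k**2/4 + 9*k/4 + 3/4.
Set up (1)·f(k+1) − (1)·f(k) − (k**3 + 9*k**2/4 + 9*k/4 + 3/4) = 0.
Bound: deg f ≤ 4.
Coefficient equations give f(k) = k**2*(k**2 + k + 1)/4.
R(k) = B(k−1)·f(k)/C(k) = k**2*(k**2 + k + 1)/(4*k**3 + 9*k**2 + 9*k + 3); s_k = R·t_k = 4*k**2*(k**2 + k + 1).
Check: Δs_k = 16*k**3 + 36*k**2 + 36*k + 12. ✓
Telescoping: Σ = s_(9) − s_(1) = 29484 − (12) = 29472.

Σ = 29472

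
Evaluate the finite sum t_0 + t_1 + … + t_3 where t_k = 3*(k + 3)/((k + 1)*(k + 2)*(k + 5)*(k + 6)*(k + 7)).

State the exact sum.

Σ = 7/225

t_(k+1)/t_k = (k + 1)*(k + 4)*(k + 5)/((k + 3)**2*(k + 8)).
Take A(k)=k + 1, B(k)=k + 8, C(k)=k**3 + 10*k**2 + 33*k + 36.
Need (k + 1)·f(k+1) − (k + 7)·f(k) = k**3 + 10*k**2 + 33*k + 36.
d = 6 from the (1,1,3) case.
Solving with deg f ≤ 6: f(k) = k*(k + 2)*(k + 3)*(k + 4)*(k**2 + 12*k + 41)/90.
R(k) = B(k−1)·f(k)/C(k) = k*(k + 2)*(k + 7)*(k**2 + 12*k + 41)/(90*(k + 3)); s_k = R·t_k = k*(k**2 + 12*k + 41)/(30*(k**3 + 12*k**2 + 41*k + 30)).
Δs = 3*(k + 3)/(k**5 + 21*k**4 + 163*k**3 + 567*k**2 + 844*k + 420), as required.
Σ_(k=0)^(3) t_k = s_(4) − s_(0) = 7/225 − (0) = 7/225.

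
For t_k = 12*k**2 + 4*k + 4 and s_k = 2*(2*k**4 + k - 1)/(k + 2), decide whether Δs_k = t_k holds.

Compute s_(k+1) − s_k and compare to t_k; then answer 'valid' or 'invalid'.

s_(k+1) = 2*(k + 2*(k + 1)**4)/(k + 3)
s_(k+1) − s_k = 2*(6*k**4 + 28*k**3 + 32*k**2 + 18*k + 7)/(k**2 + 5*k + 6)
(s_(k+1) − s_k) − t_k = 2*(-4*k**3 - 16*k**2 - 4*k - 5)/(k**2 + 5*k + 6)

Invalid: residual 2*(-4*k**3 - 16*k**2 - 4*k - 5)/(k**2 + 5*k + 6) ≠ 0.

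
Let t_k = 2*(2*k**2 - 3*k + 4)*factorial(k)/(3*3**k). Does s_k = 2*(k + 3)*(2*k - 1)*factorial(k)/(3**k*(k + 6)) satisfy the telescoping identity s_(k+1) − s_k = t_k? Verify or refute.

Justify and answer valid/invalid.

Invalid: residual -2*(2*k**3 + 9*k**2 - 20*k + 27)*factorial(k)/(3**k*(k + 6)*(k + 7)) ≠ 0.

s_(k+1) = 2*(k + 4)*(2*k + 1)*factorial(k + 1)/(3*3**k*(k + 7))
s_(k+1) − s_k = 2*(2*k**4 + 17*k**3 + 22*k**2 - 14*k + 87)*factorial(k)/(3*3**k*(k + 6)*(k + 7))
(s_(k+1) − s_k) − t_k = -2*(2*k**3 + 9*k**2 - 20*k + 27)*factorial(k)/(3**k*(k + 6)*(k + 7))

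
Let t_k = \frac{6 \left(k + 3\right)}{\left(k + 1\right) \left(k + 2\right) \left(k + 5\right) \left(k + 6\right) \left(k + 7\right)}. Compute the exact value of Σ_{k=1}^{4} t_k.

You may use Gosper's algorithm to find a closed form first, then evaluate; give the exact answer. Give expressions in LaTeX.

Σ = 8/385

The ratio is (k + 1)*(k + 4)*(k + 5)/((k + 3)**2*(k + 8)).
Normal form (A,B,C) = (k + 1, k + 8, k**3 + 10*k**2 + 33*k + 36).
Solve (k + 1)·f(k+1) − (k + 7)·f(k) = k**3 + 10*k**2 + 33*k + 36.
d = 6 from the (1,1,3) case.
A polynomial solution: f(k) = k*(k + 2)*(k + 3)*(k + 4)*(k**2 + 12*k + 41)/90.
Then R = B(k−1)f/C = k*(k + 2)*(k + 7)*(k**2 + 12*k + 41)/(90*(k + 3)), so s_k = R(k)·t_k = k*(k**2 + 12*k + 41)/(15*(k**3 + 12*k**2 + 41*k + 30)).
Δs = 6*(k + 3)/(k**5 + 21*k**4 + 163*k**3 + 567*k**2 + 844*k + 420), as required.
Evaluate s at k=5 and k=1: 7/110 and 3/70; difference 8/385.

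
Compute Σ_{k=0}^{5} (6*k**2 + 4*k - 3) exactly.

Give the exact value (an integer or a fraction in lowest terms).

Step 1: r(k) = (6*k**2 + 16*k + 7)/(6*k**2 + 4*k - 3).
So A=1 and B=1, with C=k**2 + 2*k/3 - 1/2.
Solve (1)·f(k+1) − (1)·f(k) = k**2 + 2*k/3 - 1/2.
Bound: deg f ≤ 3.
Match coefficients ⇒ f(k) = k*(2*k**2 - k - 4)/6.
R(k) = B(k−1)·f(k)/C(k) = k*(2*k**2 - k - 4)/(6*k**2 + 4*k - 3); s_k = R·t_k = k*(2*k**2 - k - 4).
Check: Δs_k = 6*k**2 + 4*k - 3. ✓
Evaluate s at k=6 and k=0: 372 and 0; difference 372.

Σ = 372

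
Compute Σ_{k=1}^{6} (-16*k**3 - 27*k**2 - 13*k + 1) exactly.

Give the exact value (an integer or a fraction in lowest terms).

The ratio is (16*k**3 + 75*k**2 + 115*k + 55)/(16*k**3 + 27*k**2 + 13*k - 1).
A = 1, B = 1, C = k**3 + 27*k**2/16 + 13*k/16 - 1/16.
Need (1)·f(k+1) − (1)·f(k) = k**3 + 27*k**2/16 + 13*k/16 - 1/16.
Degrees (0,0,3) ⇒ d ≤ 4.
Coefficient equations give f(k) = k*(4*k**3 + k**2 - 3*k - 3)/16.
Certificate R = B(k−1)f/C = k*(4*k**3 + k**2 - 3*k - 3)/(16*k**3 + 27*k**2 + 13*k - 1) gives s_k = k*(-4*k**3 - k**2 + 3*k + 3).
Check: Δs_k = -16*k**3 - 27*k**2 - 13*k + 1. ✓
Telescoping: Σ = s_(7) − s_(1) = -9779 − (1) = -9780.

Σ = -9780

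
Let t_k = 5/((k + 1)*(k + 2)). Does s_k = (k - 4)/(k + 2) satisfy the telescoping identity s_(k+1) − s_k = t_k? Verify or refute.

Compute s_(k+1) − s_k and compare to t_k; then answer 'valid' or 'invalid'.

s_(k+1) = (k - 3)/(k + 3)
s_(k+1) − s_k = 6/(k**2 + 5*k + 6)
(s_(k+1) − s_k) − t_k = (k - 9)/(k**3 + 6*k**2 + 11*k + 6)

Invalid: residual (k - 9)/(k**3 + 6*k**2 + 11*k + 6) ≠ 0.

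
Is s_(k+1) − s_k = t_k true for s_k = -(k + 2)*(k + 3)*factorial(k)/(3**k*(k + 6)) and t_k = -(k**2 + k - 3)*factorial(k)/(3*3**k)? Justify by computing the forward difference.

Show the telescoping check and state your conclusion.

Invalid: residual (k**3 + 7*k**2 - 24)*factorial(k)/(3**k*(k + 6)*(k + 7)) ≠ 0.

s_(k+1) = -(k + 3)*(k + 4)*factorial(k + 1)/(3*3**k*(k + 7))
s_(k+1) − s_k = -(k + 3)*(k**3 + 8*k**2 + 7*k - 18)*factorial(k)/(3*3**k*(k + 6)*(k + 7))
(s_(k+1) − s_k) − t_k = (k**3 + 7*k**2 - 24)*factorial(k)/(3**k*(k + 6)*(k + 7))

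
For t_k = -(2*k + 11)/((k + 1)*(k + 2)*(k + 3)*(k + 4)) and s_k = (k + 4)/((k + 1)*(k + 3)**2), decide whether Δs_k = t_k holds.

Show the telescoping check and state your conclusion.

Invalid: residual (3*k**2 + 25*k + 49)/(k**6 + 17*k**5 + 117*k**4 + 415*k**3 + 794*k**2 + 768*k + 288) ≠ 0.

s_(k+1) = (k + 5)/((k + 2)*(k + 4)**2)
s_(k+1) − s_k = ((k + 1)*(k + 3)**2*(k + 5) - (k + 2)*(k + 4)**3)/((k + 1)*(k + 2)*(k + 3)**2*(k + 4)**2)
(s_(k+1) − s_k) − t_k = (3*k**2 + 25*k + 49)/(k**6 + 17*k**5 + 117*k**4 + 415*k**3 + 794*k**2 + 768*k + 288)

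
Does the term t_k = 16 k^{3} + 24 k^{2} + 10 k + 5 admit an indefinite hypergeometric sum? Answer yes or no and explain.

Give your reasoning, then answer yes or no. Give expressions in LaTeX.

Yes. s_k = k \left(4 k^{3} - 3 k + 4\right).

Compute t_(k+1)/t_k: get (16*k**3 + 72*k**2 + 106*k + 55)/(16*k**3 + 24*k**2 + 10*k + 5).
A = 1, B = 1, C = k**3 + 3*k**2/2 + 5*k/8 + 5/16.
Key eq: (1)·f(k+1) = (1)·f(k) + (k**3 + 3*k**2/2 + 5*k/8 + 5/16).
From deg A=0, deg B=0, deg C=3: d=4.
A polynomial solution: f(k) = k*(4*k**3 - 3*k + 4)/16.
So s_k = (B(k−1)f/C)·t_k = (k*(4*k**3 - 3*k + 4)/(16*k**3 + 24*k**2 + 10*k + 5))·t_k = k*(4*k**3 - 3*k + 4).
Verify: 16*k**3 + 24*k**2 + 10*k + 5 matches t_k.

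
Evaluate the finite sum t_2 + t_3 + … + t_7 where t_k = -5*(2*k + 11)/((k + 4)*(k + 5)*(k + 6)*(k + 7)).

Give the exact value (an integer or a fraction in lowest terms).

Σ = -25/336

t_(k+1)/t_k = (k + 4)*(2*k + 13)/((k + 8)*(2*k + 11)).
Factor: A=k + 4; B=k + 8; C=k + 11/2.
f must satisfy (k + 4)·f(k+1) − (k + 7)·f(k) = k + 11/2.
Degrees (1,1,1) ⇒ d ≤ 3.
A polynomial solution: f(k) = k*(k + 5)*(k + 10)/48.
Then R = B(k−1)f/C = k*(k + 5)*(k + 7)*(k + 10)/(24*(2*k + 11)), so s_k = R(k)·t_k = 5*k*(-k - 10)/(24*(k**2 + 10*k + 24)).
Check: Δs_k = 5*(-2*k - 11)/(k**4 + 22*k**3 + 179*k**2 + 638*k + 840). ✓
Evaluate s at k=8 and k=2: -5/28 and -5/48; difference -25/336.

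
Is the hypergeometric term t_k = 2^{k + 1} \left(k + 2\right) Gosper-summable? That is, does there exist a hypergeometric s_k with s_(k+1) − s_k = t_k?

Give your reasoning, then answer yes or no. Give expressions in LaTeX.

Yes. s_k = 2^{k + 1} k.

t_(k+1)/t_k = 2*(k + 3)/(k + 2).
So A=2 and B=1, with C=k + 2.
Set up (2)·f(k+1) − (1)·f(k) − (k + 2) = 0.
Bound: deg f ≤ 1.
Solving with deg f ≤ 1: f(k) = k.
Get s_k = R·t_k = 2**(k + 1)*k with R(k) = B(k−1)f(k)/C(k) = k/(k + 2).
Check: Δs_k = 2**(k + 1)*(k + 2). ✓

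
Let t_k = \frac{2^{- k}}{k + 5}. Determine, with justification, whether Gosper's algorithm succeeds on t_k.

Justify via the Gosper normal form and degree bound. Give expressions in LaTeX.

No; the degree bound rules out any f.

r(k) = (k + 5)/(2*(k + 6)) after simplifying.
Take A(k)=k/2 + 5/2, B(k)=k + 6, C(k)=1.
Solve (k/2 + 5/2)·f(k+1) − (k + 5)·f(k) = 1.
From deg A=1, deg B=1, deg C=0: d=-1.
d = -1 < 0 ⇒ no nonzero polynomial f; not summable.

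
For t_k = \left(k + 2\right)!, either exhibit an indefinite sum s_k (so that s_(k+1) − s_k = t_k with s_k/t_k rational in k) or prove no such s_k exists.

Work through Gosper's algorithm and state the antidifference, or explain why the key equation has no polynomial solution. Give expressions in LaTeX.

none — t_k is not Gosper-summable

t_(k+1)/t_k = k + 3.
Normal form (A,B,C) = (k + 3, 1, 1).
Key eq: (k + 3)·f(k+1) = (1)·f(k) + (1).
deg f ≤ -1 (via 1,0,0).
Bound -1 < 0, so the key equation has no polynomial solution.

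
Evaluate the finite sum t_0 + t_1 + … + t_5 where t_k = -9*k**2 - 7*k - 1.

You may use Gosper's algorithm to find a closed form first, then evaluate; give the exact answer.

Σ = -606

t_(k+1)/t_k = (9*k**2 + 25*k + 17)/(9*k**2 + 7*k + 1).
Factor: A=1; B=1; C=k**2 + 7*k/9 + 1/9.
Need (1)·f(k+1) − (1)·f(k) = k**2 + 7*k/9 + 1/9.
Bound: deg f ≤ 3.
Coefficient equations give f(k) = k*(3*k**2 - k - 1)/9.
Get s_k = R·t_k = k*(-3*k**2 + k + 1) with R(k) = B(k−1)f(k)/C(k) = k*(3*k**2 - k - 1)/(9*k**2 + 7*k + 1).
Verify: -9*k**2 - 7*k - 1 matches t_k.
Sum = s_(6) − s_(0); s_(6) = -606, s_(0) = 0 ⇒ -606.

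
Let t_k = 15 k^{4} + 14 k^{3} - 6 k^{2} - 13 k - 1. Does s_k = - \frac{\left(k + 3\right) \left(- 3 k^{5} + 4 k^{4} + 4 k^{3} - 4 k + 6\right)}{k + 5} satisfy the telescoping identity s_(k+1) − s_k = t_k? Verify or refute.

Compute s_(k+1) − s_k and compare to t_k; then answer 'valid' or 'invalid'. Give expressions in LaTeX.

Invalid: residual \frac{2 \left(- 12 k^{5} - 93 k^{4} - 68 k^{3} + 43 k^{2} + 70 k - 1\right)}{k^{2} + 11 k + 30} ≠ 0.

s_(k+1) = -(k + 4)*(-4*k - 3*(k + 1)**5 + 4*(k + 1)**4 + 4*(k + 1)**3 + 2)/(k + 6)
s_(k+1) − s_k = (15*k**6 + 155*k**5 + 412*k**4 + 205*k**3 - 238*k**2 - 261*k - 32)/(k**2 + 11*k + 30)
(s_(k+1) − s_k) − t_k = 2*(-12*k**5 - 93*k**4 - 68*k**3 + 43*k**2 + 70*k - 1)/(k**2 + 11*k + 30)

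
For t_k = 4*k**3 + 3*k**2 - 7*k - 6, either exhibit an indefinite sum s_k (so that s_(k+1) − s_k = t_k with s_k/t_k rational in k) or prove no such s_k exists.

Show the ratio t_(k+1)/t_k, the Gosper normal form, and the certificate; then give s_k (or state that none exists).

s_k = k*(k**3 - k**2 - 4*k - 2)

Ratio r(k) = (4*k**3 + 15*k**2 + 11*k - 6)/(4*k**3 + 3*k**2 - 7*k - 6).
Gosper form: A/B · C(k+1)/C(k) with A=1, B=1, C=k**3 + 3*k**2/4 - 7*k/4 - 3/2.
f must satisfy (1)·f(k+1) − (1)·f(k) = k**3 + 3*k**2/4 - 7*k/4 - 3/2.
Bound: deg f ≤ 4.
Solving with deg f ≤ 4: f(k) = k*(k + 1)*(k**2 - 2*k - 2)/4.
Certificate R = B(k−1)f/C = k*(k**2 - 2*k - 2)/(4*k**2 - k - 6) gives s_k = k*(k**3 - k**2 - 4*k - 2).
s_(k+1) − s_k = 4*k**3 + 3*k**2 - 7*k - 6 = t_k.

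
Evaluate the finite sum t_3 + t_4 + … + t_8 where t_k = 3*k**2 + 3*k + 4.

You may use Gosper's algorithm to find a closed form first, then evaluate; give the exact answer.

Σ = 720

Ratio r(k) = (3*k**2 + 9*k + 10)/(3*k**2 + 3*k + 4).
Take A(k)=1, B(k)=1, C(k)=k**2 + k + 4/3.
f must satisfy (1)·f(k+1) − (1)·f(k) = k**2 + k + 4/3.
Degrees (0,0,2) ⇒ d ≤ 3.
Coefficient equations give f(k) = k*(k**2 + 3)/3.
Then R = B(k−1)f/C = k*(k**2 + 3)/(3*k**2 + 3*k + 4), so s_k = R(k)·t_k = k*(k**2 + 3).
Δs = 3*k**2 + 3*k + 4, as required.
Telescoping: Σ = s_(9) − s_(3) = 756 − (36) = 720.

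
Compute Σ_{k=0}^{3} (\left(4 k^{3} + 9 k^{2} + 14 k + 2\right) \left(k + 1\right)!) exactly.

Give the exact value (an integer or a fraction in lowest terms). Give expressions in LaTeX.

Σ = 6240

Ratio r(k) = (4*k**4 + 29*k**3 + 86*k**2 + 117*k + 58)/(4*k**3 + 9*k**2 + 14*k + 2).
Gosper form: A/B · C(k+1)/C(k) with A=k + 2, B=1, C=k**3 + 9*k**2/4 + 7*k/2 + 1/2.
Solve (k + 2)·f(k+1) − (1)·f(k) = k**3 + 9*k**2/4 + 7*k/2 + 1/2.
Degrees (1,0,3) ⇒ d ≤ 2.
Coefficient equations give f(k) = k*(4*k - 3)/4.
R(k) = B(k−1)·f(k)/C(k) = k*(4*k - 3)/(4*k**3 + 9*k**2 + 14*k + 2); s_k = R·t_k = k*(4*k - 3)*factorial(k + 1).
Verify: (4*k**3 + 9*k**2 + 14*k + 2)*factorial(k + 1) matches t_k.
Evaluate s at k=4 and k=0: 6240 and 0; difference 6240.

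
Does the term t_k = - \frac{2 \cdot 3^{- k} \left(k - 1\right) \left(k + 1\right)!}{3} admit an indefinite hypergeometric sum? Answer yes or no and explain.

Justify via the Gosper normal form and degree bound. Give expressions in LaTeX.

Yes. s_k = - 2 \cdot 3^{- k} \left(k + 1\right)!.

t_(k+1)/t_k = k*(k + 2)/(3*(k - 1)).
A = k/3 + 2/3, B = 1, C = k - 1.
Set up (k/3 + 2/3)·f(k+1) − (1)·f(k) − (k - 1) = 0.
deg f ≤ 0 (via 1,0,1).
Solving with deg f ≤ 0: f(k) = 3.
So s_k = (B(k−1)f/C)·t_k = (3/(k - 1))·t_k = -2*factorial(k + 1)/3**k.
Δs = -2*(k - 1)*factorial(k + 1)/(3*3**k), as required.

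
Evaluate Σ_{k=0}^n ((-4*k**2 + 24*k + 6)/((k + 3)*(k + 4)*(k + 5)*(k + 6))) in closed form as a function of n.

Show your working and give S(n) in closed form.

S(n) = (-n**3 + 45*n**2 + 76*n + 30)/(15*(n**3 + 15*n**2 + 74*n + 120))

Ratio r(k) = (k + 3)*(12*k - 2*(k + 1)**2 + 15)/((k + 7)*(-2*k**2 + 12*k + 3)).
Gosper form: A/B · C(k+1)/C(k) with A=k + 3, B=k + 7, C=k**2 - 6*k - 3/2.
Set up (k + 3)·f(k+1) − (k + 6)·f(k) − (k**2 - 6*k - 3/2) = 0.
d = 3 from the (1,1,2) case.
Match coefficients ⇒ f(k) = k*(k**2 - 48*k + 17)/60.
Get s_k = R·t_k = -k*(k**2 - 48*k + 17)/(15*(k + 3)*(k + 4)*(k + 5)) with R(k) = B(k−1)f(k)/C(k) = k*(k + 6)*(k**2 - 48*k + 17)/(30*(2*k**2 - 12*k - 3)).
s_(k+1) − s_k = 2*(-2*k**2 + 12*k + 3)/(k**4 + 18*k**3 + 119*k**2 + 342*k + 360) = t_k.
Evaluate: s_(n+1) = (-n**3 + 45*n**2 + 76*n + 30)/(15*(n**3 + 15*n**2 + 74*n + 120)); subtract s_(0) = 0 ⇒ S(n) = (-n**3 + 45*n**2 + 76*n + 30)/(15*(n**3 + 15*n**2 + 74*n + 120)).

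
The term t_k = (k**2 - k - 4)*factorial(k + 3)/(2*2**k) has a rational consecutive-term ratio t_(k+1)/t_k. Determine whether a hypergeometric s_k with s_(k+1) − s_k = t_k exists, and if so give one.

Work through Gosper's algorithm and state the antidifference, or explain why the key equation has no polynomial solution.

s_k = (k - 4)*factorial(k + 3)/2**k

Ratio r(k) = (k**3 + 5*k**2 - 16)/(2*(k**2 - k - 4)).
Take A(k)=k/2 + 2, B(k)=1, C(k)=k**2 - k - 4.
Key eq: (k/2 + 2)·f(k+1) = (1)·f(k) + (k**2 - k - 4).
deg f ≤ 1 (via 1,0,2).
Coefficient equations give f(k) = 2*(k - 4).
Then R = B(k−1)f/C = 2*(k - 4)/(k**2 - k - 4), so s_k = R(k)·t_k = (k - 4)*factorial(k + 3)/2**k.
s_(k+1) − s_k = (k**2 - k - 4)*factorial(k + 3)/(2*2**k) = t_k.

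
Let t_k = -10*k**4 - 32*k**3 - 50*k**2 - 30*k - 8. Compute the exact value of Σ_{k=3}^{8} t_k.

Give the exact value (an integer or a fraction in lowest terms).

Σ = -139722

Step 1: r(k) = (5*k**4 + 36*k**3 + 103*k**2 + 133*k + 65)/(5*k**4 + 16*k**3 + 25*k**2 + 15*k + 4).
Take A(k)=1, B(k)=1, C(k)=k**4 + 16*k**3/5 + 5*k**2 + 3*k + 4/5.
Need (1)·f(k+1) − (1)·f(k) = k**4 + 16*k**3/5 + 5*k**2 + 3*k + 4/5.
From deg A=0, deg B=0, deg C=4: d=5.
Solve for f: f(k) = k*(2*k**4 + 3*k**3 + 4*k**2 - 2*k + 1)/10 (degree 5 ≤ 5).
Certificate R = B(k−1)f/C = k*(2*k**4 + 3*k**3 + 4*k**2 - 2*k + 1)/(2*(5*k**4 + 16*k**3 + 25*k**2 + 15*k + 4)) gives s_k = k*(-2*k**4 - 3*k**3 - 4*k**2 + 2*k - 1).
Verify: -10*k**4 - 32*k**3 - 50*k**2 - 30*k - 8 matches t_k.
Sum = s_(9) − s_(3); s_(9) = -140544, s_(3) = -822 ⇒ -139722.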